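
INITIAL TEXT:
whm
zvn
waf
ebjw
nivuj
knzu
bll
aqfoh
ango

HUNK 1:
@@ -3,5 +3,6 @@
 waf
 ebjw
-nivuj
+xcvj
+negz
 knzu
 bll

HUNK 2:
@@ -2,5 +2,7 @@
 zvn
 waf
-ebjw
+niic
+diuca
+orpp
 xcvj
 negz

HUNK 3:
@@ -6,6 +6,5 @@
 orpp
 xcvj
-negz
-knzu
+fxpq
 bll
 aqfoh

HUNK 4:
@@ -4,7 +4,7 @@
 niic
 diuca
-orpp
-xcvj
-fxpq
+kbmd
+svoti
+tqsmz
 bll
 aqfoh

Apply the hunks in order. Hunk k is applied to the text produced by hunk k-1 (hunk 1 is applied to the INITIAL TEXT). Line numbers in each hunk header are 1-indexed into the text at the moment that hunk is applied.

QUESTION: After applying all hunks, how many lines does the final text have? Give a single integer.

Hunk 1: at line 3 remove [nivuj] add [xcvj,negz] -> 10 lines: whm zvn waf ebjw xcvj negz knzu bll aqfoh ango
Hunk 2: at line 2 remove [ebjw] add [niic,diuca,orpp] -> 12 lines: whm zvn waf niic diuca orpp xcvj negz knzu bll aqfoh ango
Hunk 3: at line 6 remove [negz,knzu] add [fxpq] -> 11 lines: whm zvn waf niic diuca orpp xcvj fxpq bll aqfoh ango
Hunk 4: at line 4 remove [orpp,xcvj,fxpq] add [kbmd,svoti,tqsmz] -> 11 lines: whm zvn waf niic diuca kbmd svoti tqsmz bll aqfoh ango
Final line count: 11

Answer: 11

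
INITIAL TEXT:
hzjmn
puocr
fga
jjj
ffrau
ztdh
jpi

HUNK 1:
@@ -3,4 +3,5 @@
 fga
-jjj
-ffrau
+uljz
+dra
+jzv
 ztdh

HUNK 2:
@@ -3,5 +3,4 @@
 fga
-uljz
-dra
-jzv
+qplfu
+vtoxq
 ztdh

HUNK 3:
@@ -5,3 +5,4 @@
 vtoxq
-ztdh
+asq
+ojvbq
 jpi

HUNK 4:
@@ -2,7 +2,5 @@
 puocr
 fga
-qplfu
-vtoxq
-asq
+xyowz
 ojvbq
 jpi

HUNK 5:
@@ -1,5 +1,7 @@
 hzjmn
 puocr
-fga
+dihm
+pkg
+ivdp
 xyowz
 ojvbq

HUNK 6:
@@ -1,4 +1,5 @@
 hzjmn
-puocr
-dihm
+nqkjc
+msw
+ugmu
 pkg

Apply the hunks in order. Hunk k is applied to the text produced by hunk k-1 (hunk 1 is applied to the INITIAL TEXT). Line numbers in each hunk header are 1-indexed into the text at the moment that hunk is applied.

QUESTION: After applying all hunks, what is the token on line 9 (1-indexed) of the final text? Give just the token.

Answer: jpi

Derivation:
Hunk 1: at line 3 remove [jjj,ffrau] add [uljz,dra,jzv] -> 8 lines: hzjmn puocr fga uljz dra jzv ztdh jpi
Hunk 2: at line 3 remove [uljz,dra,jzv] add [qplfu,vtoxq] -> 7 lines: hzjmn puocr fga qplfu vtoxq ztdh jpi
Hunk 3: at line 5 remove [ztdh] add [asq,ojvbq] -> 8 lines: hzjmn puocr fga qplfu vtoxq asq ojvbq jpi
Hunk 4: at line 2 remove [qplfu,vtoxq,asq] add [xyowz] -> 6 lines: hzjmn puocr fga xyowz ojvbq jpi
Hunk 5: at line 1 remove [fga] add [dihm,pkg,ivdp] -> 8 lines: hzjmn puocr dihm pkg ivdp xyowz ojvbq jpi
Hunk 6: at line 1 remove [puocr,dihm] add [nqkjc,msw,ugmu] -> 9 lines: hzjmn nqkjc msw ugmu pkg ivdp xyowz ojvbq jpi
Final line 9: jpi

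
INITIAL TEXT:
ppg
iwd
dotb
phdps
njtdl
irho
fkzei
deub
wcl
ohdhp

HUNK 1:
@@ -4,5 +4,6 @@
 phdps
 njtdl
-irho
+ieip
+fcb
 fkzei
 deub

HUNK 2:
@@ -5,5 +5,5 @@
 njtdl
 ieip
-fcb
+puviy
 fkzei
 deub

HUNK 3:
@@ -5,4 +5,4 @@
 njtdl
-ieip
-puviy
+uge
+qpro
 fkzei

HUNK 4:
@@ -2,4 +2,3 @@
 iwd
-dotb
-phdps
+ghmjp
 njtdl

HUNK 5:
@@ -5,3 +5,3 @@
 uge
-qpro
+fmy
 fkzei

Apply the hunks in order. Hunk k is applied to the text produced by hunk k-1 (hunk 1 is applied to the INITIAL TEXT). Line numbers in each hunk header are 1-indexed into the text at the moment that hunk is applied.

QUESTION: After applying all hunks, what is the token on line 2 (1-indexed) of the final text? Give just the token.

Hunk 1: at line 4 remove [irho] add [ieip,fcb] -> 11 lines: ppg iwd dotb phdps njtdl ieip fcb fkzei deub wcl ohdhp
Hunk 2: at line 5 remove [fcb] add [puviy] -> 11 lines: ppg iwd dotb phdps njtdl ieip puviy fkzei deub wcl ohdhp
Hunk 3: at line 5 remove [ieip,puviy] add [uge,qpro] -> 11 lines: ppg iwd dotb phdps njtdl uge qpro fkzei deub wcl ohdhp
Hunk 4: at line 2 remove [dotb,phdps] add [ghmjp] -> 10 lines: ppg iwd ghmjp njtdl uge qpro fkzei deub wcl ohdhp
Hunk 5: at line 5 remove [qpro] add [fmy] -> 10 lines: ppg iwd ghmjp njtdl uge fmy fkzei deub wcl ohdhp
Final line 2: iwd

Answer: iwd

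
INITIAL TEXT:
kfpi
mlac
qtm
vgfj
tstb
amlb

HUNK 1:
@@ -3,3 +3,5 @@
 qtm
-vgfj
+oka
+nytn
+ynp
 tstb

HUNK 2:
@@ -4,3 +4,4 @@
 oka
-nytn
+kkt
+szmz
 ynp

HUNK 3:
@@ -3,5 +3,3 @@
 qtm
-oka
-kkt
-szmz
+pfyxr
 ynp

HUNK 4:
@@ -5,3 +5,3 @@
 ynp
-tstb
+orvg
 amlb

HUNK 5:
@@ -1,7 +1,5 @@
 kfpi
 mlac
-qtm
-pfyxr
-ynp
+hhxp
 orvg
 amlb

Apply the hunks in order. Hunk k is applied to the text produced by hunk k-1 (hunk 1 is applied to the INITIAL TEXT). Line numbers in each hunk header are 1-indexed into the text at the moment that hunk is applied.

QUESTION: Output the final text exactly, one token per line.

Answer: kfpi
mlac
hhxp
orvg
amlb

Derivation:
Hunk 1: at line 3 remove [vgfj] add [oka,nytn,ynp] -> 8 lines: kfpi mlac qtm oka nytn ynp tstb amlb
Hunk 2: at line 4 remove [nytn] add [kkt,szmz] -> 9 lines: kfpi mlac qtm oka kkt szmz ynp tstb amlb
Hunk 3: at line 3 remove [oka,kkt,szmz] add [pfyxr] -> 7 lines: kfpi mlac qtm pfyxr ynp tstb amlb
Hunk 4: at line 5 remove [tstb] add [orvg] -> 7 lines: kfpi mlac qtm pfyxr ynp orvg amlb
Hunk 5: at line 1 remove [qtm,pfyxr,ynp] add [hhxp] -> 5 lines: kfpi mlac hhxp orvg amlb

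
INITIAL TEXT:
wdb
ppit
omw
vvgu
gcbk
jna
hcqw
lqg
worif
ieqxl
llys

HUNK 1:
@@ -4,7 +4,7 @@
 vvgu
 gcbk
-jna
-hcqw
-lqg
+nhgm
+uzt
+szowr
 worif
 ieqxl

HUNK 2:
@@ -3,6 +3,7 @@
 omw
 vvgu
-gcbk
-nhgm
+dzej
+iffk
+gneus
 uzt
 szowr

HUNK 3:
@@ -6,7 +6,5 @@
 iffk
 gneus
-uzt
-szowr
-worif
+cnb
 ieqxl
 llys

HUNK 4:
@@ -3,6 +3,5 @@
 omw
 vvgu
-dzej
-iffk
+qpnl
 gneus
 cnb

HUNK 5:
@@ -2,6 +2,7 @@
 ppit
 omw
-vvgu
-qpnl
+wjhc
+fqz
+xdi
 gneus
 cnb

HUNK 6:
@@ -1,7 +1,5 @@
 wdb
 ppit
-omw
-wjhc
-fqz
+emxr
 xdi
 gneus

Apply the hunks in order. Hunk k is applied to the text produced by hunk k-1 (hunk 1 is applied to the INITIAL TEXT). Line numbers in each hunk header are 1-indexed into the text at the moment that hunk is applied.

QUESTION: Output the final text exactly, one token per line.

Hunk 1: at line 4 remove [jna,hcqw,lqg] add [nhgm,uzt,szowr] -> 11 lines: wdb ppit omw vvgu gcbk nhgm uzt szowr worif ieqxl llys
Hunk 2: at line 3 remove [gcbk,nhgm] add [dzej,iffk,gneus] -> 12 lines: wdb ppit omw vvgu dzej iffk gneus uzt szowr worif ieqxl llys
Hunk 3: at line 6 remove [uzt,szowr,worif] add [cnb] -> 10 lines: wdb ppit omw vvgu dzej iffk gneus cnb ieqxl llys
Hunk 4: at line 3 remove [dzej,iffk] add [qpnl] -> 9 lines: wdb ppit omw vvgu qpnl gneus cnb ieqxl llys
Hunk 5: at line 2 remove [vvgu,qpnl] add [wjhc,fqz,xdi] -> 10 lines: wdb ppit omw wjhc fqz xdi gneus cnb ieqxl llys
Hunk 6: at line 1 remove [omw,wjhc,fqz] add [emxr] -> 8 lines: wdb ppit emxr xdi gneus cnb ieqxl llys

Answer: wdb
ppit
emxr
xdi
gneus
cnb
ieqxl
llys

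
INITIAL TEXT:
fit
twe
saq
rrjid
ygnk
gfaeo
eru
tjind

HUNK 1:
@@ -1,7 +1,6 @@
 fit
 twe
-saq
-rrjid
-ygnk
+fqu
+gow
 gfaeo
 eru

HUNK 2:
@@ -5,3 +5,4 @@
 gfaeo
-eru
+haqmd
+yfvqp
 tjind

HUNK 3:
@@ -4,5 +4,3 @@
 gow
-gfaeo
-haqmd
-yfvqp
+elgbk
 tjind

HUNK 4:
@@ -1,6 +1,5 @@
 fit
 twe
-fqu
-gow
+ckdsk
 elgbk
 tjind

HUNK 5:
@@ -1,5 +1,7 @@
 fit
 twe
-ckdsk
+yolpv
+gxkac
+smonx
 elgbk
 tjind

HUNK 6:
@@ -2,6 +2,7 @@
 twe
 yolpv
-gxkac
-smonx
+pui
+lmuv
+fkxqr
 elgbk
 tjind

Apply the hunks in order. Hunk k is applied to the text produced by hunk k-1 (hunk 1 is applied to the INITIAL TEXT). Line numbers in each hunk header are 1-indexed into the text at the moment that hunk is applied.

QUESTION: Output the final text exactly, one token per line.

Answer: fit
twe
yolpv
pui
lmuv
fkxqr
elgbk
tjind

Derivation:
Hunk 1: at line 1 remove [saq,rrjid,ygnk] add [fqu,gow] -> 7 lines: fit twe fqu gow gfaeo eru tjind
Hunk 2: at line 5 remove [eru] add [haqmd,yfvqp] -> 8 lines: fit twe fqu gow gfaeo haqmd yfvqp tjind
Hunk 3: at line 4 remove [gfaeo,haqmd,yfvqp] add [elgbk] -> 6 lines: fit twe fqu gow elgbk tjind
Hunk 4: at line 1 remove [fqu,gow] add [ckdsk] -> 5 lines: fit twe ckdsk elgbk tjind
Hunk 5: at line 1 remove [ckdsk] add [yolpv,gxkac,smonx] -> 7 lines: fit twe yolpv gxkac smonx elgbk tjind
Hunk 6: at line 2 remove [gxkac,smonx] add [pui,lmuv,fkxqr] -> 8 lines: fit twe yolpv pui lmuv fkxqr elgbk tjind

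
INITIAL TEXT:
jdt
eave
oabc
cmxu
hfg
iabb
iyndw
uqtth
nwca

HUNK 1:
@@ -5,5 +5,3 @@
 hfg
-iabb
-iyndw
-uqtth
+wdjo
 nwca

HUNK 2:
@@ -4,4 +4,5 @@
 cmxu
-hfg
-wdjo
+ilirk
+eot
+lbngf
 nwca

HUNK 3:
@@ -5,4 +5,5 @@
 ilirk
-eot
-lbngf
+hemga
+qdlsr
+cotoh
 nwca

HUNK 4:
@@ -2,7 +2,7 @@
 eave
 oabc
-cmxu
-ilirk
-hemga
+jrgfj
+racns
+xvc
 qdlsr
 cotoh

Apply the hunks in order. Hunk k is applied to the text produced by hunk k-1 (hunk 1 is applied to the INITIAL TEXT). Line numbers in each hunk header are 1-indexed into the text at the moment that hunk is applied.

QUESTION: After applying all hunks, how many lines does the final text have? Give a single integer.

Hunk 1: at line 5 remove [iabb,iyndw,uqtth] add [wdjo] -> 7 lines: jdt eave oabc cmxu hfg wdjo nwca
Hunk 2: at line 4 remove [hfg,wdjo] add [ilirk,eot,lbngf] -> 8 lines: jdt eave oabc cmxu ilirk eot lbngf nwca
Hunk 3: at line 5 remove [eot,lbngf] add [hemga,qdlsr,cotoh] -> 9 lines: jdt eave oabc cmxu ilirk hemga qdlsr cotoh nwca
Hunk 4: at line 2 remove [cmxu,ilirk,hemga] add [jrgfj,racns,xvc] -> 9 lines: jdt eave oabc jrgfj racns xvc qdlsr cotoh nwca
Final line count: 9

Answer: 9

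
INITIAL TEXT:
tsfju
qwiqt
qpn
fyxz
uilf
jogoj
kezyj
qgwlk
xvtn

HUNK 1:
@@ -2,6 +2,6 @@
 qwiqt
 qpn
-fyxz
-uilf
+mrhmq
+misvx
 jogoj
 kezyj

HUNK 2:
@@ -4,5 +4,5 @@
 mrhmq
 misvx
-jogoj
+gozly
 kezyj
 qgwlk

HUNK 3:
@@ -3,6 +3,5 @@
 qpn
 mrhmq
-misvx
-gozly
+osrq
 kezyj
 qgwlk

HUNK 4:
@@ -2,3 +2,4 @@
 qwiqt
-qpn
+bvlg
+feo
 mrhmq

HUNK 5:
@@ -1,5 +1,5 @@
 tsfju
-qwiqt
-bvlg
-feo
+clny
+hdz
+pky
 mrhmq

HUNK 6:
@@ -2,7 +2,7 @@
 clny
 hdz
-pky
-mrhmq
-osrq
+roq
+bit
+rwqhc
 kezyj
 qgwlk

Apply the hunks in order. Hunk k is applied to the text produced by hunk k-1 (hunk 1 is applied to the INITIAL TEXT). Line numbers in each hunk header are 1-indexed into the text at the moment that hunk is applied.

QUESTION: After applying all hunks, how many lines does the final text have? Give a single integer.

Answer: 9

Derivation:
Hunk 1: at line 2 remove [fyxz,uilf] add [mrhmq,misvx] -> 9 lines: tsfju qwiqt qpn mrhmq misvx jogoj kezyj qgwlk xvtn
Hunk 2: at line 4 remove [jogoj] add [gozly] -> 9 lines: tsfju qwiqt qpn mrhmq misvx gozly kezyj qgwlk xvtn
Hunk 3: at line 3 remove [misvx,gozly] add [osrq] -> 8 lines: tsfju qwiqt qpn mrhmq osrq kezyj qgwlk xvtn
Hunk 4: at line 2 remove [qpn] add [bvlg,feo] -> 9 lines: tsfju qwiqt bvlg feo mrhmq osrq kezyj qgwlk xvtn
Hunk 5: at line 1 remove [qwiqt,bvlg,feo] add [clny,hdz,pky] -> 9 lines: tsfju clny hdz pky mrhmq osrq kezyj qgwlk xvtn
Hunk 6: at line 2 remove [pky,mrhmq,osrq] add [roq,bit,rwqhc] -> 9 lines: tsfju clny hdz roq bit rwqhc kezyj qgwlk xvtn
Final line count: 9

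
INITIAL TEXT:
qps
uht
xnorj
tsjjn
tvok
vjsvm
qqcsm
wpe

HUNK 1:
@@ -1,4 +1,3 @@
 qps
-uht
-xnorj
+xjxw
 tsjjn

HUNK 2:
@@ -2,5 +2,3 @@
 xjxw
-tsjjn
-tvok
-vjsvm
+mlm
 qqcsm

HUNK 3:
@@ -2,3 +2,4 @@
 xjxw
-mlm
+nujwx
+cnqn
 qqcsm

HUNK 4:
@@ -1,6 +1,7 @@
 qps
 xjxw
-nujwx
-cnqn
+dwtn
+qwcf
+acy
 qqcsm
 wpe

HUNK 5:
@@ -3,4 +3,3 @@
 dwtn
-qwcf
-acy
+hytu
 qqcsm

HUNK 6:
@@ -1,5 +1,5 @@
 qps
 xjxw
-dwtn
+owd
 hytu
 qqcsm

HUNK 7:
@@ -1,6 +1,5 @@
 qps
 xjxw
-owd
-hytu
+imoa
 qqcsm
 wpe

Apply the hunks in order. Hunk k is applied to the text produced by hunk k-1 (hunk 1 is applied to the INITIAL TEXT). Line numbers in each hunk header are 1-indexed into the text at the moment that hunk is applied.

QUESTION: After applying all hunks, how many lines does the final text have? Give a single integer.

Answer: 5

Derivation:
Hunk 1: at line 1 remove [uht,xnorj] add [xjxw] -> 7 lines: qps xjxw tsjjn tvok vjsvm qqcsm wpe
Hunk 2: at line 2 remove [tsjjn,tvok,vjsvm] add [mlm] -> 5 lines: qps xjxw mlm qqcsm wpe
Hunk 3: at line 2 remove [mlm] add [nujwx,cnqn] -> 6 lines: qps xjxw nujwx cnqn qqcsm wpe
Hunk 4: at line 1 remove [nujwx,cnqn] add [dwtn,qwcf,acy] -> 7 lines: qps xjxw dwtn qwcf acy qqcsm wpe
Hunk 5: at line 3 remove [qwcf,acy] add [hytu] -> 6 lines: qps xjxw dwtn hytu qqcsm wpe
Hunk 6: at line 1 remove [dwtn] add [owd] -> 6 lines: qps xjxw owd hytu qqcsm wpe
Hunk 7: at line 1 remove [owd,hytu] add [imoa] -> 5 lines: qps xjxw imoa qqcsm wpe
Final line count: 5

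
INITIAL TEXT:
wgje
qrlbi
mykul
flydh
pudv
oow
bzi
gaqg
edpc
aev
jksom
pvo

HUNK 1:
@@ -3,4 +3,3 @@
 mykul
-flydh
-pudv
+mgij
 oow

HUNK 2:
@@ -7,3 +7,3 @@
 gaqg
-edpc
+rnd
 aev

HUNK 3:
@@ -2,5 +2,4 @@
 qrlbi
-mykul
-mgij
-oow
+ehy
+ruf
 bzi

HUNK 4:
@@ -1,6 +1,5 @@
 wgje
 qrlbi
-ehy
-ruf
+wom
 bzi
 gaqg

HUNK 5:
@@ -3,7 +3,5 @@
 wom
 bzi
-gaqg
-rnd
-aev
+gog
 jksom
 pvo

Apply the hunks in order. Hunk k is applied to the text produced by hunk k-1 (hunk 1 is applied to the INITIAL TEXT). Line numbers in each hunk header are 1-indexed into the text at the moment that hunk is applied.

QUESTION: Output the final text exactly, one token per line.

Answer: wgje
qrlbi
wom
bzi
gog
jksom
pvo

Derivation:
Hunk 1: at line 3 remove [flydh,pudv] add [mgij] -> 11 lines: wgje qrlbi mykul mgij oow bzi gaqg edpc aev jksom pvo
Hunk 2: at line 7 remove [edpc] add [rnd] -> 11 lines: wgje qrlbi mykul mgij oow bzi gaqg rnd aev jksom pvo
Hunk 3: at line 2 remove [mykul,mgij,oow] add [ehy,ruf] -> 10 lines: wgje qrlbi ehy ruf bzi gaqg rnd aev jksom pvo
Hunk 4: at line 1 remove [ehy,ruf] add [wom] -> 9 lines: wgje qrlbi wom bzi gaqg rnd aev jksom pvo
Hunk 5: at line 3 remove [gaqg,rnd,aev] add [gog] -> 7 lines: wgje qrlbi wom bzi gog jksom pvo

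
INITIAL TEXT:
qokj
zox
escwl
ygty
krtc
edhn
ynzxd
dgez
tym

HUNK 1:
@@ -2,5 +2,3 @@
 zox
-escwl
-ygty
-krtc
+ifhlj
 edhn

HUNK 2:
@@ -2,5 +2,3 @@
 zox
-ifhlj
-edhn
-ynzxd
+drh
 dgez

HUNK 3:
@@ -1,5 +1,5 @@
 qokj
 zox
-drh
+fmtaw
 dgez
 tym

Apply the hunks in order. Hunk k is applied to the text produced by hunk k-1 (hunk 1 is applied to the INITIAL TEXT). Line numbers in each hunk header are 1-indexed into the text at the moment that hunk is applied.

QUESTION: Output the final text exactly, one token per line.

Answer: qokj
zox
fmtaw
dgez
tym

Derivation:
Hunk 1: at line 2 remove [escwl,ygty,krtc] add [ifhlj] -> 7 lines: qokj zox ifhlj edhn ynzxd dgez tym
Hunk 2: at line 2 remove [ifhlj,edhn,ynzxd] add [drh] -> 5 lines: qokj zox drh dgez tym
Hunk 3: at line 1 remove [drh] add [fmtaw] -> 5 lines: qokj zox fmtaw dgez tym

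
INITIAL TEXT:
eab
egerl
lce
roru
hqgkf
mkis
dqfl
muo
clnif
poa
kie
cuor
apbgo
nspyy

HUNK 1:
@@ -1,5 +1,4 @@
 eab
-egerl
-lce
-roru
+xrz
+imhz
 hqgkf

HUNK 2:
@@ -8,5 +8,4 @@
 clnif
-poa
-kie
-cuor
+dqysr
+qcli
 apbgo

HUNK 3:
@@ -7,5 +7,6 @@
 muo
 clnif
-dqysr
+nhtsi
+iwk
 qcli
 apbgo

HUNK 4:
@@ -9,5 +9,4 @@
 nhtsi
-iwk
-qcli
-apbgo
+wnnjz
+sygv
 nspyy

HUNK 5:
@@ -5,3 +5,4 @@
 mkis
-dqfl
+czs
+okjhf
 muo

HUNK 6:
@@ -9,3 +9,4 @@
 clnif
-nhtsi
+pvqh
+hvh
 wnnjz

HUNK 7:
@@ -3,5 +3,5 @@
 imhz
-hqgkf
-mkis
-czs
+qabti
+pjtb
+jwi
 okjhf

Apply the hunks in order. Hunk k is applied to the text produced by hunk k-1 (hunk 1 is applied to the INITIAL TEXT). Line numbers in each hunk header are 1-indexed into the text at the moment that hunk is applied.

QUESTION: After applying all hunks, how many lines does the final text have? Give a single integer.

Hunk 1: at line 1 remove [egerl,lce,roru] add [xrz,imhz] -> 13 lines: eab xrz imhz hqgkf mkis dqfl muo clnif poa kie cuor apbgo nspyy
Hunk 2: at line 8 remove [poa,kie,cuor] add [dqysr,qcli] -> 12 lines: eab xrz imhz hqgkf mkis dqfl muo clnif dqysr qcli apbgo nspyy
Hunk 3: at line 7 remove [dqysr] add [nhtsi,iwk] -> 13 lines: eab xrz imhz hqgkf mkis dqfl muo clnif nhtsi iwk qcli apbgo nspyy
Hunk 4: at line 9 remove [iwk,qcli,apbgo] add [wnnjz,sygv] -> 12 lines: eab xrz imhz hqgkf mkis dqfl muo clnif nhtsi wnnjz sygv nspyy
Hunk 5: at line 5 remove [dqfl] add [czs,okjhf] -> 13 lines: eab xrz imhz hqgkf mkis czs okjhf muo clnif nhtsi wnnjz sygv nspyy
Hunk 6: at line 9 remove [nhtsi] add [pvqh,hvh] -> 14 lines: eab xrz imhz hqgkf mkis czs okjhf muo clnif pvqh hvh wnnjz sygv nspyy
Hunk 7: at line 3 remove [hqgkf,mkis,czs] add [qabti,pjtb,jwi] -> 14 lines: eab xrz imhz qabti pjtb jwi okjhf muo clnif pvqh hvh wnnjz sygv nspyy
Final line count: 14

Answer: 14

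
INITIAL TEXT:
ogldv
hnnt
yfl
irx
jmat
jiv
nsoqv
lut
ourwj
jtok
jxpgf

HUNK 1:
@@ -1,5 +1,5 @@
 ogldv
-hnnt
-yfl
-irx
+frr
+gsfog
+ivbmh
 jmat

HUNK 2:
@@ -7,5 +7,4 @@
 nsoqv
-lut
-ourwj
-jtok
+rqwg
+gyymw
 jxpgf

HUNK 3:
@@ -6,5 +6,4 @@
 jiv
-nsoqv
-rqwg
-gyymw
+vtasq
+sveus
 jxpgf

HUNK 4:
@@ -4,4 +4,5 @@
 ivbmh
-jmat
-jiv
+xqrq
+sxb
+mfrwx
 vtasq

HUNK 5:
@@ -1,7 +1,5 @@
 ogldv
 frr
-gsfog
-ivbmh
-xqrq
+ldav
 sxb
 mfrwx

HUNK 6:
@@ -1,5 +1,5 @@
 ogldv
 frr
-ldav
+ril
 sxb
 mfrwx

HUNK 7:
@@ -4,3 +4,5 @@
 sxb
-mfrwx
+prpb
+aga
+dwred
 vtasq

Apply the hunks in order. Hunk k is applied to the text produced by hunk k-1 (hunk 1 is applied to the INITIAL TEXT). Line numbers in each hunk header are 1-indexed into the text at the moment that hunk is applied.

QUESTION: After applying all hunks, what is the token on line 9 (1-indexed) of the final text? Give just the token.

Hunk 1: at line 1 remove [hnnt,yfl,irx] add [frr,gsfog,ivbmh] -> 11 lines: ogldv frr gsfog ivbmh jmat jiv nsoqv lut ourwj jtok jxpgf
Hunk 2: at line 7 remove [lut,ourwj,jtok] add [rqwg,gyymw] -> 10 lines: ogldv frr gsfog ivbmh jmat jiv nsoqv rqwg gyymw jxpgf
Hunk 3: at line 6 remove [nsoqv,rqwg,gyymw] add [vtasq,sveus] -> 9 lines: ogldv frr gsfog ivbmh jmat jiv vtasq sveus jxpgf
Hunk 4: at line 4 remove [jmat,jiv] add [xqrq,sxb,mfrwx] -> 10 lines: ogldv frr gsfog ivbmh xqrq sxb mfrwx vtasq sveus jxpgf
Hunk 5: at line 1 remove [gsfog,ivbmh,xqrq] add [ldav] -> 8 lines: ogldv frr ldav sxb mfrwx vtasq sveus jxpgf
Hunk 6: at line 1 remove [ldav] add [ril] -> 8 lines: ogldv frr ril sxb mfrwx vtasq sveus jxpgf
Hunk 7: at line 4 remove [mfrwx] add [prpb,aga,dwred] -> 10 lines: ogldv frr ril sxb prpb aga dwred vtasq sveus jxpgf
Final line 9: sveus

Answer: sveus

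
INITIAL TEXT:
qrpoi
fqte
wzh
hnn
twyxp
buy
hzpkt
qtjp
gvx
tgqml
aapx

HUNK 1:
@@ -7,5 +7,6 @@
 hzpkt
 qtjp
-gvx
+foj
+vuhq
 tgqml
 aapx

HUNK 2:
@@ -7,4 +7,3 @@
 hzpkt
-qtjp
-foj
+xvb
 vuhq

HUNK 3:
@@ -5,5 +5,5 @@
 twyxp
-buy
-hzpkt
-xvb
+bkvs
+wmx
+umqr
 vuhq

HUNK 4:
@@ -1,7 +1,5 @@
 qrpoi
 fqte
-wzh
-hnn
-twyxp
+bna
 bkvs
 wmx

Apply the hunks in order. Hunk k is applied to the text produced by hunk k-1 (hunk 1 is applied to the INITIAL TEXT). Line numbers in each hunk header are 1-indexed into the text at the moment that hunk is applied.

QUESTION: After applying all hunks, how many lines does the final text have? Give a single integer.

Answer: 9

Derivation:
Hunk 1: at line 7 remove [gvx] add [foj,vuhq] -> 12 lines: qrpoi fqte wzh hnn twyxp buy hzpkt qtjp foj vuhq tgqml aapx
Hunk 2: at line 7 remove [qtjp,foj] add [xvb] -> 11 lines: qrpoi fqte wzh hnn twyxp buy hzpkt xvb vuhq tgqml aapx
Hunk 3: at line 5 remove [buy,hzpkt,xvb] add [bkvs,wmx,umqr] -> 11 lines: qrpoi fqte wzh hnn twyxp bkvs wmx umqr vuhq tgqml aapx
Hunk 4: at line 1 remove [wzh,hnn,twyxp] add [bna] -> 9 lines: qrpoi fqte bna bkvs wmx umqr vuhq tgqml aapx
Final line count: 9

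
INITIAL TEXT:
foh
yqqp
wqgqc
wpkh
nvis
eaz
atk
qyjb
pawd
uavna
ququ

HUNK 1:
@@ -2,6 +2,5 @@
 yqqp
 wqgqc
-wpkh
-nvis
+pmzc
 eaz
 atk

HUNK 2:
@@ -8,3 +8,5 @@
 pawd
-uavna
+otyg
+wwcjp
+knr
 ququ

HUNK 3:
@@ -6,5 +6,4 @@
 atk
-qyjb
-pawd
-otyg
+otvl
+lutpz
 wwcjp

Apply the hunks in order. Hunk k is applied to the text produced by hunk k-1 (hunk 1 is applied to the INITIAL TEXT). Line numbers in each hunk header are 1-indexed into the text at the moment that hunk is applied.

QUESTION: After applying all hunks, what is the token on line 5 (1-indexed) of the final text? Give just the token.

Hunk 1: at line 2 remove [wpkh,nvis] add [pmzc] -> 10 lines: foh yqqp wqgqc pmzc eaz atk qyjb pawd uavna ququ
Hunk 2: at line 8 remove [uavna] add [otyg,wwcjp,knr] -> 12 lines: foh yqqp wqgqc pmzc eaz atk qyjb pawd otyg wwcjp knr ququ
Hunk 3: at line 6 remove [qyjb,pawd,otyg] add [otvl,lutpz] -> 11 lines: foh yqqp wqgqc pmzc eaz atk otvl lutpz wwcjp knr ququ
Final line 5: eaz

Answer: eaz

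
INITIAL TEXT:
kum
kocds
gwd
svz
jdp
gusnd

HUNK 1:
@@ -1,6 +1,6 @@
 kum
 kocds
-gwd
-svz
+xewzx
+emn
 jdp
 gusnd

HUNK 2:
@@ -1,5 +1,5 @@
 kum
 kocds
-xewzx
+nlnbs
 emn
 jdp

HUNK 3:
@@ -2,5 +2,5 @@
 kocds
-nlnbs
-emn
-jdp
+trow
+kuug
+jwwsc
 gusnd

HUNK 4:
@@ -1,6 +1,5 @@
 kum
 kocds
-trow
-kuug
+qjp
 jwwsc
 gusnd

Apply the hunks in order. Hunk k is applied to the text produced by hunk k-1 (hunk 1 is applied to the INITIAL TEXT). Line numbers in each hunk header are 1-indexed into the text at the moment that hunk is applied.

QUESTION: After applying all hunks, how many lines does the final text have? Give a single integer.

Hunk 1: at line 1 remove [gwd,svz] add [xewzx,emn] -> 6 lines: kum kocds xewzx emn jdp gusnd
Hunk 2: at line 1 remove [xewzx] add [nlnbs] -> 6 lines: kum kocds nlnbs emn jdp gusnd
Hunk 3: at line 2 remove [nlnbs,emn,jdp] add [trow,kuug,jwwsc] -> 6 lines: kum kocds trow kuug jwwsc gusnd
Hunk 4: at line 1 remove [trow,kuug] add [qjp] -> 5 lines: kum kocds qjp jwwsc gusnd
Final line count: 5

Answer: 5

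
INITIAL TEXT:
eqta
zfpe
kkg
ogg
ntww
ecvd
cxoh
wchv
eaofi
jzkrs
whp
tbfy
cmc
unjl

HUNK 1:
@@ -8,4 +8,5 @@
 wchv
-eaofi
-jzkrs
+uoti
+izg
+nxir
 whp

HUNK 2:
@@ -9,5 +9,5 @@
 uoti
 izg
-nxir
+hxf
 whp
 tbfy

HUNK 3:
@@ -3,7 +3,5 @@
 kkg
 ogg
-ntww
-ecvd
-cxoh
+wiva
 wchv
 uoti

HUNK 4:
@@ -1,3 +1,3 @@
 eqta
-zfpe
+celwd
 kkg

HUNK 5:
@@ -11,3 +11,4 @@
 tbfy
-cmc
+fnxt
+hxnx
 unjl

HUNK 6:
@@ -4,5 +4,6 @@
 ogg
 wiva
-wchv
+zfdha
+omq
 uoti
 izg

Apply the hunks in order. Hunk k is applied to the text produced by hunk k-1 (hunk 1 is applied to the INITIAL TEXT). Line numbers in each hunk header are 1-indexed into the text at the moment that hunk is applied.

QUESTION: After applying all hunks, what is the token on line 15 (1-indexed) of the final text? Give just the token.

Hunk 1: at line 8 remove [eaofi,jzkrs] add [uoti,izg,nxir] -> 15 lines: eqta zfpe kkg ogg ntww ecvd cxoh wchv uoti izg nxir whp tbfy cmc unjl
Hunk 2: at line 9 remove [nxir] add [hxf] -> 15 lines: eqta zfpe kkg ogg ntww ecvd cxoh wchv uoti izg hxf whp tbfy cmc unjl
Hunk 3: at line 3 remove [ntww,ecvd,cxoh] add [wiva] -> 13 lines: eqta zfpe kkg ogg wiva wchv uoti izg hxf whp tbfy cmc unjl
Hunk 4: at line 1 remove [zfpe] add [celwd] -> 13 lines: eqta celwd kkg ogg wiva wchv uoti izg hxf whp tbfy cmc unjl
Hunk 5: at line 11 remove [cmc] add [fnxt,hxnx] -> 14 lines: eqta celwd kkg ogg wiva wchv uoti izg hxf whp tbfy fnxt hxnx unjl
Hunk 6: at line 4 remove [wchv] add [zfdha,omq] -> 15 lines: eqta celwd kkg ogg wiva zfdha omq uoti izg hxf whp tbfy fnxt hxnx unjl
Final line 15: unjl

Answer: unjl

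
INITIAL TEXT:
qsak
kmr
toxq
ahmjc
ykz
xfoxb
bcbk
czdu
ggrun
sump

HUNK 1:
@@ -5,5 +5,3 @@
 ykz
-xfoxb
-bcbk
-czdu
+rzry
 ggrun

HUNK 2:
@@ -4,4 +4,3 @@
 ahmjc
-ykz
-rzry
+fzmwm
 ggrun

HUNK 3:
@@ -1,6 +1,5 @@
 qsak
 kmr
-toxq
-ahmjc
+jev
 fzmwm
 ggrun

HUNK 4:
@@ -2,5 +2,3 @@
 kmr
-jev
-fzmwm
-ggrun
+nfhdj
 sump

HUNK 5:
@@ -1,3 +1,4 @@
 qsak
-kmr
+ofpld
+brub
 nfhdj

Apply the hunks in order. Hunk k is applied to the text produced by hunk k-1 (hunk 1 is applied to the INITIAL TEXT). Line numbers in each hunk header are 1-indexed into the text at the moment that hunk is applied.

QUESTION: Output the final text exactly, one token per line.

Answer: qsak
ofpld
brub
nfhdj
sump

Derivation:
Hunk 1: at line 5 remove [xfoxb,bcbk,czdu] add [rzry] -> 8 lines: qsak kmr toxq ahmjc ykz rzry ggrun sump
Hunk 2: at line 4 remove [ykz,rzry] add [fzmwm] -> 7 lines: qsak kmr toxq ahmjc fzmwm ggrun sump
Hunk 3: at line 1 remove [toxq,ahmjc] add [jev] -> 6 lines: qsak kmr jev fzmwm ggrun sump
Hunk 4: at line 2 remove [jev,fzmwm,ggrun] add [nfhdj] -> 4 lines: qsak kmr nfhdj sump
Hunk 5: at line 1 remove [kmr] add [ofpld,brub] -> 5 lines: qsak ofpld brub nfhdj sump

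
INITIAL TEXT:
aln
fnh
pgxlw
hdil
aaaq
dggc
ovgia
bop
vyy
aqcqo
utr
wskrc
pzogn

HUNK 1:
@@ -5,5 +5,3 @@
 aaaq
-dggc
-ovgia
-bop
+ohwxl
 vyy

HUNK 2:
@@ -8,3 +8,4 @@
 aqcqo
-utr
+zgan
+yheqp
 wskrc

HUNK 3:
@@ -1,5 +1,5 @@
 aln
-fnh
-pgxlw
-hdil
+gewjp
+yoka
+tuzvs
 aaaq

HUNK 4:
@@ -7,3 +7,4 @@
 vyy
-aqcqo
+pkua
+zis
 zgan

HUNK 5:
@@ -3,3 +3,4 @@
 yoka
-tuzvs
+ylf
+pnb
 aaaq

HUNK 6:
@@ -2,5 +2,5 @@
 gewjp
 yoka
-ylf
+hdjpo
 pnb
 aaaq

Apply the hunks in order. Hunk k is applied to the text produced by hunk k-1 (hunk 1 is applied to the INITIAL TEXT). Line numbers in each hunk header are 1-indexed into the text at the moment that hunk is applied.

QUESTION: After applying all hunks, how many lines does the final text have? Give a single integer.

Hunk 1: at line 5 remove [dggc,ovgia,bop] add [ohwxl] -> 11 lines: aln fnh pgxlw hdil aaaq ohwxl vyy aqcqo utr wskrc pzogn
Hunk 2: at line 8 remove [utr] add [zgan,yheqp] -> 12 lines: aln fnh pgxlw hdil aaaq ohwxl vyy aqcqo zgan yheqp wskrc pzogn
Hunk 3: at line 1 remove [fnh,pgxlw,hdil] add [gewjp,yoka,tuzvs] -> 12 lines: aln gewjp yoka tuzvs aaaq ohwxl vyy aqcqo zgan yheqp wskrc pzogn
Hunk 4: at line 7 remove [aqcqo] add [pkua,zis] -> 13 lines: aln gewjp yoka tuzvs aaaq ohwxl vyy pkua zis zgan yheqp wskrc pzogn
Hunk 5: at line 3 remove [tuzvs] add [ylf,pnb] -> 14 lines: aln gewjp yoka ylf pnb aaaq ohwxl vyy pkua zis zgan yheqp wskrc pzogn
Hunk 6: at line 2 remove [ylf] add [hdjpo] -> 14 lines: aln gewjp yoka hdjpo pnb aaaq ohwxl vyy pkua zis zgan yheqp wskrc pzogn
Final line count: 14

Answer: 14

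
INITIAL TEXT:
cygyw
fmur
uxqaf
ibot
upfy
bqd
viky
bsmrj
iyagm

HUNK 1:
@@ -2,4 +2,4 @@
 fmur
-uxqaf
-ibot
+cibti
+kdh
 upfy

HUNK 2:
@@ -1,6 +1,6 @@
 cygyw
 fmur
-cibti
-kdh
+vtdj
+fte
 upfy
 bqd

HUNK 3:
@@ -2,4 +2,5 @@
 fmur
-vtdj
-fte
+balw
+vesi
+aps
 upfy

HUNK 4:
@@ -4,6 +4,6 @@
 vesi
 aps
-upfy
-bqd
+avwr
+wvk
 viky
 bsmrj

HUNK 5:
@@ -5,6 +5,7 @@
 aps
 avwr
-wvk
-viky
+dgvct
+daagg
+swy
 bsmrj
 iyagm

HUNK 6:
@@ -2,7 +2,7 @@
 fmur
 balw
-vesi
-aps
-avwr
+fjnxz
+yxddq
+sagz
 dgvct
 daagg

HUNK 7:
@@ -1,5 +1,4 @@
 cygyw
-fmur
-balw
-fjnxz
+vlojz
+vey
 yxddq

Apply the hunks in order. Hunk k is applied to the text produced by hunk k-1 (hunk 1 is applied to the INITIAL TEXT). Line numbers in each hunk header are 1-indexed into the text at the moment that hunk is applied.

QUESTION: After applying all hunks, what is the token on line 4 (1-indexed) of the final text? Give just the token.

Hunk 1: at line 2 remove [uxqaf,ibot] add [cibti,kdh] -> 9 lines: cygyw fmur cibti kdh upfy bqd viky bsmrj iyagm
Hunk 2: at line 1 remove [cibti,kdh] add [vtdj,fte] -> 9 lines: cygyw fmur vtdj fte upfy bqd viky bsmrj iyagm
Hunk 3: at line 2 remove [vtdj,fte] add [balw,vesi,aps] -> 10 lines: cygyw fmur balw vesi aps upfy bqd viky bsmrj iyagm
Hunk 4: at line 4 remove [upfy,bqd] add [avwr,wvk] -> 10 lines: cygyw fmur balw vesi aps avwr wvk viky bsmrj iyagm
Hunk 5: at line 5 remove [wvk,viky] add [dgvct,daagg,swy] -> 11 lines: cygyw fmur balw vesi aps avwr dgvct daagg swy bsmrj iyagm
Hunk 6: at line 2 remove [vesi,aps,avwr] add [fjnxz,yxddq,sagz] -> 11 lines: cygyw fmur balw fjnxz yxddq sagz dgvct daagg swy bsmrj iyagm
Hunk 7: at line 1 remove [fmur,balw,fjnxz] add [vlojz,vey] -> 10 lines: cygyw vlojz vey yxddq sagz dgvct daagg swy bsmrj iyagm
Final line 4: yxddq

Answer: yxddq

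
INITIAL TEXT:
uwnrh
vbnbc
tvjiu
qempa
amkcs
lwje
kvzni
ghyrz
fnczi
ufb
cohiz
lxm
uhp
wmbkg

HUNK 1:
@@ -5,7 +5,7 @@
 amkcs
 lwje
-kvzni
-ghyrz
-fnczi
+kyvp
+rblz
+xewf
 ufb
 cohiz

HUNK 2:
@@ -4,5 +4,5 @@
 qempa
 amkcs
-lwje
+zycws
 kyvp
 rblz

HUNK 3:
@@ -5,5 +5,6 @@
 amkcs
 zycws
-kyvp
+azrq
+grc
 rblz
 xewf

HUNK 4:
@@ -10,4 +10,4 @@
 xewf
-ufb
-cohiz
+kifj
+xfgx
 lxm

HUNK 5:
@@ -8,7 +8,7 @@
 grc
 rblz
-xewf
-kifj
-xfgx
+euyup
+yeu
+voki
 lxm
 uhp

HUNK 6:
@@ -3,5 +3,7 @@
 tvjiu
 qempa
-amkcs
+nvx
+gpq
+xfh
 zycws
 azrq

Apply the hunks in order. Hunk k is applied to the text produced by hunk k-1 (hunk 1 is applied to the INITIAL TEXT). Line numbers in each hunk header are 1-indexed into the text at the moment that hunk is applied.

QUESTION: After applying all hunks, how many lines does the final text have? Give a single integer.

Answer: 17

Derivation:
Hunk 1: at line 5 remove [kvzni,ghyrz,fnczi] add [kyvp,rblz,xewf] -> 14 lines: uwnrh vbnbc tvjiu qempa amkcs lwje kyvp rblz xewf ufb cohiz lxm uhp wmbkg
Hunk 2: at line 4 remove [lwje] add [zycws] -> 14 lines: uwnrh vbnbc tvjiu qempa amkcs zycws kyvp rblz xewf ufb cohiz lxm uhp wmbkg
Hunk 3: at line 5 remove [kyvp] add [azrq,grc] -> 15 lines: uwnrh vbnbc tvjiu qempa amkcs zycws azrq grc rblz xewf ufb cohiz lxm uhp wmbkg
Hunk 4: at line 10 remove [ufb,cohiz] add [kifj,xfgx] -> 15 lines: uwnrh vbnbc tvjiu qempa amkcs zycws azrq grc rblz xewf kifj xfgx lxm uhp wmbkg
Hunk 5: at line 8 remove [xewf,kifj,xfgx] add [euyup,yeu,voki] -> 15 lines: uwnrh vbnbc tvjiu qempa amkcs zycws azrq grc rblz euyup yeu voki lxm uhp wmbkg
Hunk 6: at line 3 remove [amkcs] add [nvx,gpq,xfh] -> 17 lines: uwnrh vbnbc tvjiu qempa nvx gpq xfh zycws azrq grc rblz euyup yeu voki lxm uhp wmbkg
Final line count: 17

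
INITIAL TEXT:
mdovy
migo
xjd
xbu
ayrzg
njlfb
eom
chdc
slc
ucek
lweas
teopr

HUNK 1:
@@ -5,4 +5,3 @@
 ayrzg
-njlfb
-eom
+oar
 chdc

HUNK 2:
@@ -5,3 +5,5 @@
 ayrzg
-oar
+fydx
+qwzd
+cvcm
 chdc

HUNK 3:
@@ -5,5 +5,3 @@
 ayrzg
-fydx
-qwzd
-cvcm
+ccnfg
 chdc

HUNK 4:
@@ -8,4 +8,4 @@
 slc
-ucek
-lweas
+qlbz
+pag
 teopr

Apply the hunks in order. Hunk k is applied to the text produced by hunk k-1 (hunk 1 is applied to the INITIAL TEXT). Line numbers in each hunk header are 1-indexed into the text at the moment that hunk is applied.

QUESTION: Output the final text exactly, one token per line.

Hunk 1: at line 5 remove [njlfb,eom] add [oar] -> 11 lines: mdovy migo xjd xbu ayrzg oar chdc slc ucek lweas teopr
Hunk 2: at line 5 remove [oar] add [fydx,qwzd,cvcm] -> 13 lines: mdovy migo xjd xbu ayrzg fydx qwzd cvcm chdc slc ucek lweas teopr
Hunk 3: at line 5 remove [fydx,qwzd,cvcm] add [ccnfg] -> 11 lines: mdovy migo xjd xbu ayrzg ccnfg chdc slc ucek lweas teopr
Hunk 4: at line 8 remove [ucek,lweas] add [qlbz,pag] -> 11 lines: mdovy migo xjd xbu ayrzg ccnfg chdc slc qlbz pag teopr

Answer: mdovy
migo
xjd
xbu
ayrzg
ccnfg
chdc
slc
qlbz
pag
teopr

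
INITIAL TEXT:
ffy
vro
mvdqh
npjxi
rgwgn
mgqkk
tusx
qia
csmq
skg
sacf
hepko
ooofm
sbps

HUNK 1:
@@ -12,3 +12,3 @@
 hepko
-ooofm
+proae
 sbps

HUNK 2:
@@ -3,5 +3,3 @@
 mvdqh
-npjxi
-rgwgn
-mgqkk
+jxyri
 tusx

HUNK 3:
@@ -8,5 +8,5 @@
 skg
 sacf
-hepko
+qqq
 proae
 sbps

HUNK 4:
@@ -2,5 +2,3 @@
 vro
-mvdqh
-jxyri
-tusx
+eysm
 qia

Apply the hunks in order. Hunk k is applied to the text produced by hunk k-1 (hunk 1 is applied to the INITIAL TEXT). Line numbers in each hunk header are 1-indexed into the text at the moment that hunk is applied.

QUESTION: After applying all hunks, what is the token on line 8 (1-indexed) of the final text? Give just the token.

Answer: qqq

Derivation:
Hunk 1: at line 12 remove [ooofm] add [proae] -> 14 lines: ffy vro mvdqh npjxi rgwgn mgqkk tusx qia csmq skg sacf hepko proae sbps
Hunk 2: at line 3 remove [npjxi,rgwgn,mgqkk] add [jxyri] -> 12 lines: ffy vro mvdqh jxyri tusx qia csmq skg sacf hepko proae sbps
Hunk 3: at line 8 remove [hepko] add [qqq] -> 12 lines: ffy vro mvdqh jxyri tusx qia csmq skg sacf qqq proae sbps
Hunk 4: at line 2 remove [mvdqh,jxyri,tusx] add [eysm] -> 10 lines: ffy vro eysm qia csmq skg sacf qqq proae sbps
Final line 8: qqq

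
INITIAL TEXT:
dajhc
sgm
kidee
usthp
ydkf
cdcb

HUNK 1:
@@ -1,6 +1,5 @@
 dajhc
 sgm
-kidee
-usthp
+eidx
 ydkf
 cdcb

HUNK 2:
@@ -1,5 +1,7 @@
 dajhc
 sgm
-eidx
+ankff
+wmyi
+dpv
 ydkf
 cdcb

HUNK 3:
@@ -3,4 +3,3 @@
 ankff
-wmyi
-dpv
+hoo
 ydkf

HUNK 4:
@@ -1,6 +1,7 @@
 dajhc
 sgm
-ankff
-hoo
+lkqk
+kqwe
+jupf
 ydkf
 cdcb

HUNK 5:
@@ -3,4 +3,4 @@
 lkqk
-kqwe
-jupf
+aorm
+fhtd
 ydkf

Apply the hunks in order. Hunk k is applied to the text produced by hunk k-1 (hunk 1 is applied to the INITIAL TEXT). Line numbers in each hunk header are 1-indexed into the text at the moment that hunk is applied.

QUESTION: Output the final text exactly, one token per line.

Answer: dajhc
sgm
lkqk
aorm
fhtd
ydkf
cdcb

Derivation:
Hunk 1: at line 1 remove [kidee,usthp] add [eidx] -> 5 lines: dajhc sgm eidx ydkf cdcb
Hunk 2: at line 1 remove [eidx] add [ankff,wmyi,dpv] -> 7 lines: dajhc sgm ankff wmyi dpv ydkf cdcb
Hunk 3: at line 3 remove [wmyi,dpv] add [hoo] -> 6 lines: dajhc sgm ankff hoo ydkf cdcb
Hunk 4: at line 1 remove [ankff,hoo] add [lkqk,kqwe,jupf] -> 7 lines: dajhc sgm lkqk kqwe jupf ydkf cdcb
Hunk 5: at line 3 remove [kqwe,jupf] add [aorm,fhtd] -> 7 lines: dajhc sgm lkqk aorm fhtd ydkf cdcb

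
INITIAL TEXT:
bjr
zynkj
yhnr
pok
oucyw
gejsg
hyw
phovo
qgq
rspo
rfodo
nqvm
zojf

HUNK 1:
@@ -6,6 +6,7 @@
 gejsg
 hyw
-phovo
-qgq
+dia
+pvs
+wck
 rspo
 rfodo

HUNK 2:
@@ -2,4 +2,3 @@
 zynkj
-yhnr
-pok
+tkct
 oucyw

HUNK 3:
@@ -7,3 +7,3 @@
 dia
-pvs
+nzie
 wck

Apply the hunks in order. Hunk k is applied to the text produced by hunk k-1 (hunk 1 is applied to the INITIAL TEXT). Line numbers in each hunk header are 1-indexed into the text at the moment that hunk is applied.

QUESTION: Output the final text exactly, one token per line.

Hunk 1: at line 6 remove [phovo,qgq] add [dia,pvs,wck] -> 14 lines: bjr zynkj yhnr pok oucyw gejsg hyw dia pvs wck rspo rfodo nqvm zojf
Hunk 2: at line 2 remove [yhnr,pok] add [tkct] -> 13 lines: bjr zynkj tkct oucyw gejsg hyw dia pvs wck rspo rfodo nqvm zojf
Hunk 3: at line 7 remove [pvs] add [nzie] -> 13 lines: bjr zynkj tkct oucyw gejsg hyw dia nzie wck rspo rfodo nqvm zojf

Answer: bjr
zynkj
tkct
oucyw
gejsg
hyw
dia
nzie
wck
rspo
rfodo
nqvm
zojf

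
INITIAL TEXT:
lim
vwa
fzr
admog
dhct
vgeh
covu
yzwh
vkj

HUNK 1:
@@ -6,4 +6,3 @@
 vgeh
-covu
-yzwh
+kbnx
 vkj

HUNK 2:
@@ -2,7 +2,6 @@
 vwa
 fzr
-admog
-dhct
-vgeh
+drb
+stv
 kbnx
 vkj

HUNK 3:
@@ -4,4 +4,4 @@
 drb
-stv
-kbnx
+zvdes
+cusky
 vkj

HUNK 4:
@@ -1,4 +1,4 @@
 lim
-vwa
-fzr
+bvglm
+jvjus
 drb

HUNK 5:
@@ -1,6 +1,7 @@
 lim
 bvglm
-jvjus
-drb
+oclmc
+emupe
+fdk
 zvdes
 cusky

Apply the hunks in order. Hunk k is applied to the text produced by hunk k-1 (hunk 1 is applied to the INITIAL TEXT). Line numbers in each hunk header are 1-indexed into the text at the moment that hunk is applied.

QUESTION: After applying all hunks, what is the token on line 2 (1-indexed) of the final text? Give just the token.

Answer: bvglm

Derivation:
Hunk 1: at line 6 remove [covu,yzwh] add [kbnx] -> 8 lines: lim vwa fzr admog dhct vgeh kbnx vkj
Hunk 2: at line 2 remove [admog,dhct,vgeh] add [drb,stv] -> 7 lines: lim vwa fzr drb stv kbnx vkj
Hunk 3: at line 4 remove [stv,kbnx] add [zvdes,cusky] -> 7 lines: lim vwa fzr drb zvdes cusky vkj
Hunk 4: at line 1 remove [vwa,fzr] add [bvglm,jvjus] -> 7 lines: lim bvglm jvjus drb zvdes cusky vkj
Hunk 5: at line 1 remove [jvjus,drb] add [oclmc,emupe,fdk] -> 8 lines: lim bvglm oclmc emupe fdk zvdes cusky vkj
Final line 2: bvglm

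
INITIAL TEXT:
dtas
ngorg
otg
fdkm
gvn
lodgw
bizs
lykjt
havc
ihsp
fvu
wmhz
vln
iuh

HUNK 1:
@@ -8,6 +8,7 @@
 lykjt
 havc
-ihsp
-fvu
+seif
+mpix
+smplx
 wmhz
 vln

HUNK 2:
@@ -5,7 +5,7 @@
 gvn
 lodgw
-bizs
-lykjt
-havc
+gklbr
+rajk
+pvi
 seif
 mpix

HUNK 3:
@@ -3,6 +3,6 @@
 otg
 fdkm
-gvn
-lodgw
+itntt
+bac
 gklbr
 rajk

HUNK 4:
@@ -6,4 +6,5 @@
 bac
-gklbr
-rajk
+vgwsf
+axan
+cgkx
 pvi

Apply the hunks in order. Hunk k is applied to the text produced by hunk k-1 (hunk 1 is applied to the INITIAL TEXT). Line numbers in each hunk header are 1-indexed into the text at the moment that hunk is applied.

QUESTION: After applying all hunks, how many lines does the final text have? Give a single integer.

Answer: 16

Derivation:
Hunk 1: at line 8 remove [ihsp,fvu] add [seif,mpix,smplx] -> 15 lines: dtas ngorg otg fdkm gvn lodgw bizs lykjt havc seif mpix smplx wmhz vln iuh
Hunk 2: at line 5 remove [bizs,lykjt,havc] add [gklbr,rajk,pvi] -> 15 lines: dtas ngorg otg fdkm gvn lodgw gklbr rajk pvi seif mpix smplx wmhz vln iuh
Hunk 3: at line 3 remove [gvn,lodgw] add [itntt,bac] -> 15 lines: dtas ngorg otg fdkm itntt bac gklbr rajk pvi seif mpix smplx wmhz vln iuh
Hunk 4: at line 6 remove [gklbr,rajk] add [vgwsf,axan,cgkx] -> 16 lines: dtas ngorg otg fdkm itntt bac vgwsf axan cgkx pvi seif mpix smplx wmhz vln iuh
Final line count: 16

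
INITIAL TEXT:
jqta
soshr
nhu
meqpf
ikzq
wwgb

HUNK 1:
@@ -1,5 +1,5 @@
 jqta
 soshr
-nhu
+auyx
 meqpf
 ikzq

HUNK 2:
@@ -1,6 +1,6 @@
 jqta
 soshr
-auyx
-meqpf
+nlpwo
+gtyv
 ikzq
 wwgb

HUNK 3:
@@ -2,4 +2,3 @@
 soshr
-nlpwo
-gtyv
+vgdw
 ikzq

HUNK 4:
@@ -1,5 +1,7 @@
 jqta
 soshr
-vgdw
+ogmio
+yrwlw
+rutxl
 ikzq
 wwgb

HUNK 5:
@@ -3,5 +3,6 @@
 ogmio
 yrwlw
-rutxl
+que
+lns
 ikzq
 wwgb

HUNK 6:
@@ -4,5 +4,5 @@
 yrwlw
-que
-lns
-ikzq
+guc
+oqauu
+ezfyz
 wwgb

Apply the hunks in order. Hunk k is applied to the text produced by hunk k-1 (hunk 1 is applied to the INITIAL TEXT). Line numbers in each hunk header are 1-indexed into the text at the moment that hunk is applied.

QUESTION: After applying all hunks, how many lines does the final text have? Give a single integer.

Answer: 8

Derivation:
Hunk 1: at line 1 remove [nhu] add [auyx] -> 6 lines: jqta soshr auyx meqpf ikzq wwgb
Hunk 2: at line 1 remove [auyx,meqpf] add [nlpwo,gtyv] -> 6 lines: jqta soshr nlpwo gtyv ikzq wwgb
Hunk 3: at line 2 remove [nlpwo,gtyv] add [vgdw] -> 5 lines: jqta soshr vgdw ikzq wwgb
Hunk 4: at line 1 remove [vgdw] add [ogmio,yrwlw,rutxl] -> 7 lines: jqta soshr ogmio yrwlw rutxl ikzq wwgb
Hunk 5: at line 3 remove [rutxl] add [que,lns] -> 8 lines: jqta soshr ogmio yrwlw que lns ikzq wwgb
Hunk 6: at line 4 remove [que,lns,ikzq] add [guc,oqauu,ezfyz] -> 8 lines: jqta soshr ogmio yrwlw guc oqauu ezfyz wwgb
Final line count: 8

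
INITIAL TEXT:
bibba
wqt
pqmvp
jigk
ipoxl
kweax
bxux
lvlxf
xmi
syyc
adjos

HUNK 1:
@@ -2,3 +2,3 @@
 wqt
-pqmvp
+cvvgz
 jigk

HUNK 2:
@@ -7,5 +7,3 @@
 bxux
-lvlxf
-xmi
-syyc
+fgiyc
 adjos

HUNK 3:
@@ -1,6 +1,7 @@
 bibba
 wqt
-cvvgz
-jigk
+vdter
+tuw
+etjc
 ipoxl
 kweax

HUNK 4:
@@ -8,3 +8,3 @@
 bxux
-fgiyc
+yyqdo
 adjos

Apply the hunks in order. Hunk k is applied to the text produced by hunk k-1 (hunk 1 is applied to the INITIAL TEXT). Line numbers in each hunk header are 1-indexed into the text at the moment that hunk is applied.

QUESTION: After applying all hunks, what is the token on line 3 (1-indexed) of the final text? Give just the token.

Answer: vdter

Derivation:
Hunk 1: at line 2 remove [pqmvp] add [cvvgz] -> 11 lines: bibba wqt cvvgz jigk ipoxl kweax bxux lvlxf xmi syyc adjos
Hunk 2: at line 7 remove [lvlxf,xmi,syyc] add [fgiyc] -> 9 lines: bibba wqt cvvgz jigk ipoxl kweax bxux fgiyc adjos
Hunk 3: at line 1 remove [cvvgz,jigk] add [vdter,tuw,etjc] -> 10 lines: bibba wqt vdter tuw etjc ipoxl kweax bxux fgiyc adjos
Hunk 4: at line 8 remove [fgiyc] add [yyqdo] -> 10 lines: bibba wqt vdter tuw etjc ipoxl kweax bxux yyqdo adjos
Final line 3: vdter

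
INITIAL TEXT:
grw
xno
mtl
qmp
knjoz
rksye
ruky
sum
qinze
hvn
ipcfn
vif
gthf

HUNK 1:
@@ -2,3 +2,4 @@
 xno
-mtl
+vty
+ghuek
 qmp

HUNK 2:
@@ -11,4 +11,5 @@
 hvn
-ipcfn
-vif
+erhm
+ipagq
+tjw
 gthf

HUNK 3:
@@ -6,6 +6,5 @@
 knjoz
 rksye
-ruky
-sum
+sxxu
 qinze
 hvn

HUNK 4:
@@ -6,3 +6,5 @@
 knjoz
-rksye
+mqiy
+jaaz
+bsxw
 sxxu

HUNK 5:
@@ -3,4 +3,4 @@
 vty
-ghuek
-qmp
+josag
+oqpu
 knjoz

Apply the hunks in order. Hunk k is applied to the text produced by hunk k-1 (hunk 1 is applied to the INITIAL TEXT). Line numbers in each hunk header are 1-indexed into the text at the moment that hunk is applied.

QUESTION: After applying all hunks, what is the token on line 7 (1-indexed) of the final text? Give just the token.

Answer: mqiy

Derivation:
Hunk 1: at line 2 remove [mtl] add [vty,ghuek] -> 14 lines: grw xno vty ghuek qmp knjoz rksye ruky sum qinze hvn ipcfn vif gthf
Hunk 2: at line 11 remove [ipcfn,vif] add [erhm,ipagq,tjw] -> 15 lines: grw xno vty ghuek qmp knjoz rksye ruky sum qinze hvn erhm ipagq tjw gthf
Hunk 3: at line 6 remove [ruky,sum] add [sxxu] -> 14 lines: grw xno vty ghuek qmp knjoz rksye sxxu qinze hvn erhm ipagq tjw gthf
Hunk 4: at line 6 remove [rksye] add [mqiy,jaaz,bsxw] -> 16 lines: grw xno vty ghuek qmp knjoz mqiy jaaz bsxw sxxu qinze hvn erhm ipagq tjw gthf
Hunk 5: at line 3 remove [ghuek,qmp] add [josag,oqpu] -> 16 lines: grw xno vty josag oqpu knjoz mqiy jaaz bsxw sxxu qinze hvn erhm ipagq tjw gthf
Final line 7: mqiy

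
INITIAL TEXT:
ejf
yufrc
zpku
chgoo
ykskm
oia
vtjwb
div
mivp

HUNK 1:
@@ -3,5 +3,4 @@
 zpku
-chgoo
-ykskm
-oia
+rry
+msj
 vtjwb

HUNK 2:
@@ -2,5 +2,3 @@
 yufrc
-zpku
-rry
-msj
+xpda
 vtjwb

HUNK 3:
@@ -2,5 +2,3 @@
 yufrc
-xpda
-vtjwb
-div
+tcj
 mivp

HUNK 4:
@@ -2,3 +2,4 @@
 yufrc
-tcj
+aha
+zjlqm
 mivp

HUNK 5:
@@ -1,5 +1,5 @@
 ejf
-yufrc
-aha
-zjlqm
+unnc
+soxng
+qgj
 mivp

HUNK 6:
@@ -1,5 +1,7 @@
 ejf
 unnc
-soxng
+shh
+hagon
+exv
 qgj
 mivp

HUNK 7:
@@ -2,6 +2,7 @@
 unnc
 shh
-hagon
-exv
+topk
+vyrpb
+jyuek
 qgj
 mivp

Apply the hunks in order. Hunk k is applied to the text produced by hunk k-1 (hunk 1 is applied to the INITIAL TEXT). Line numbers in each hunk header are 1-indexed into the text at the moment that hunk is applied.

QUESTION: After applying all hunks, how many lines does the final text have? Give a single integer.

Hunk 1: at line 3 remove [chgoo,ykskm,oia] add [rry,msj] -> 8 lines: ejf yufrc zpku rry msj vtjwb div mivp
Hunk 2: at line 2 remove [zpku,rry,msj] add [xpda] -> 6 lines: ejf yufrc xpda vtjwb div mivp
Hunk 3: at line 2 remove [xpda,vtjwb,div] add [tcj] -> 4 lines: ejf yufrc tcj mivp
Hunk 4: at line 2 remove [tcj] add [aha,zjlqm] -> 5 lines: ejf yufrc aha zjlqm mivp
Hunk 5: at line 1 remove [yufrc,aha,zjlqm] add [unnc,soxng,qgj] -> 5 lines: ejf unnc soxng qgj mivp
Hunk 6: at line 1 remove [soxng] add [shh,hagon,exv] -> 7 lines: ejf unnc shh hagon exv qgj mivp
Hunk 7: at line 2 remove [hagon,exv] add [topk,vyrpb,jyuek] -> 8 lines: ejf unnc shh topk vyrpb jyuek qgj mivp
Final line count: 8

Answer: 8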